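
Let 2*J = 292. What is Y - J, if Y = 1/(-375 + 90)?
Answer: -41611/285 ≈ -146.00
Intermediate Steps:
J = 146 (J = (½)*292 = 146)
Y = -1/285 (Y = 1/(-285) = -1/285 ≈ -0.0035088)
Y - J = -1/285 - 1*146 = -1/285 - 146 = -41611/285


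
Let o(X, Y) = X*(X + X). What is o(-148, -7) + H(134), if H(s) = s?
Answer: 43942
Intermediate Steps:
o(X, Y) = 2*X² (o(X, Y) = X*(2*X) = 2*X²)
o(-148, -7) + H(134) = 2*(-148)² + 134 = 2*21904 + 134 = 43808 + 134 = 43942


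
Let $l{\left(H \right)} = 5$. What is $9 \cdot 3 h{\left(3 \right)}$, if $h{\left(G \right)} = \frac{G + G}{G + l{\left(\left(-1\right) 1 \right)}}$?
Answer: $\frac{81}{4} \approx 20.25$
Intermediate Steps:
$h{\left(G \right)} = \frac{2 G}{5 + G}$ ($h{\left(G \right)} = \frac{G + G}{G + 5} = \frac{2 G}{5 + G}$)
$9 \cdot 3 h{\left(3 \right)} = 9 \cdot 3 \cdot 2 \cdot 3 \frac{1}{5 + 3} = 27 \cdot 2 \cdot 3 \cdot \frac{1}{8} = 27 \cdot \frac{3}{4} = \frac{81}{4}$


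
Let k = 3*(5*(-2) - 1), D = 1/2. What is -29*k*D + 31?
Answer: 1019/2 ≈ 509.50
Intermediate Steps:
D = ½ ≈ 0.50000
k = -33 (k = 3*(-10 - 1) = 3*(-11) = -33)
-29*k*D + 31 = -(-957)/2 + 31 = -29*(-33/2) + 31 = 957/2 + 31 = 1019/2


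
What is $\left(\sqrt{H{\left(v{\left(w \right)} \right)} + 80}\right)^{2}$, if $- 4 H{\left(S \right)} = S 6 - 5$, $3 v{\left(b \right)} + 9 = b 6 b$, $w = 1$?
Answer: $\frac{331}{4} \approx 82.75$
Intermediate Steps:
$v{\left(b \right)} = -3 + 2 b^{2}$ ($v{\left(b \right)} = -3 + \frac{b 6 b}{3} = -3 + \frac{6 b b}{3} = -3 + \frac{6 b^{2}}{3} = -3 + 2 b^{2}$)
$H{\left(S \right)} = \frac{5}{4} - \frac{3 S}{2}$ ($H{\left(S \right)} = - \frac{S 6 - 5}{4} = - \frac{6 S - 5}{4} = - \frac{-5 + 6 S}{4} = \frac{5}{4} - \frac{3 S}{2}$)
$\left(\sqrt{H{\left(v{\left(w \right)} \right)} + 80}\right)^{2} = \left(\sqrt{\left(\frac{5}{4} - \frac{3 \left(-3 + 2 \cdot 1^{2}\right)}{2}\right) + 80}\right)^{2} = \left(\sqrt{\left(\frac{5}{4} - \frac{3 \left(-3 + 2 \cdot 1\right)}{2}\right) + 80}\right)^{2} = \left(\sqrt{\left(\frac{5}{4} - \frac{3 \left(-3 + 2\right)}{2}\right) + 80}\right)^{2} = \left(\sqrt{\left(\frac{5}{4} - - \frac{3}{2}\right) + 80}\right)^{2} = \left(\sqrt{\left(\frac{5}{4} + \frac{3}{2}\right) + 80}\right)^{2} = \left(\sqrt{\frac{11}{4} + 80}\right)^{2} = \left(\sqrt{\frac{331}{4}}\right)^{2} = \left(\frac{\sqrt{331}}{2}\right)^{2} = \frac{331}{4}$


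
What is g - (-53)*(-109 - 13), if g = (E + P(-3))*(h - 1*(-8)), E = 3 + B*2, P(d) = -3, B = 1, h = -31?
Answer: -6512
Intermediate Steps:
E = 5 (E = 3 + 1*2 = 3 + 2 = 5)
g = -46 (g = (5 - 3)*(-31 - 1*(-8)) = 2*(-31 + 8) = 2*(-23) = -46)
g - (-53)*(-109 - 13) = -46 - (-53)*(-109 - 13) = -46 - (-53)*(-122) = -46 - 1*6466 = -46 - 6466 = -6512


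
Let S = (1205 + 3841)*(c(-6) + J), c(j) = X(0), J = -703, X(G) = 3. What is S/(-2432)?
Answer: 441525/304 ≈ 1452.4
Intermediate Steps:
c(j) = 3
S = -3532200 (S = (1205 + 3841)*(3 - 703) = 5046*(-700) = -3532200)
S/(-2432) = -3532200/(-2432) = -3532200*(-1/2432) = 441525/304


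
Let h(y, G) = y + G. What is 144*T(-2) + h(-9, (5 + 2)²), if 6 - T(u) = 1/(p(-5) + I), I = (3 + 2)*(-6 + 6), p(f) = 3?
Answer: 856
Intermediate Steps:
h(y, G) = G + y
I = 0 (I = 5*0 = 0)
T(u) = 17/3 (T(u) = 6 - 1/(3 + 0) = 6 - 1/3 = 6 - 1*⅓ = 6 - ⅓ = 17/3)
144*T(-2) + h(-9, (5 + 2)²) = 144*(17/3) + ((5 + 2)² - 9) = 816 + (7² - 9) = 816 + (49 - 9) = 816 + 40 = 856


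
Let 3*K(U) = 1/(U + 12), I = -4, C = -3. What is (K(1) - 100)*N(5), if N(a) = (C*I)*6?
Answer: -93576/13 ≈ -7198.2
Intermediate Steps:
N(a) = 72 (N(a) = -3*(-4)*6 = 12*6 = 72)
K(U) = 1/(3*(12 + U)) (K(U) = 1/(3*(U + 12)) = 1/(3*(12 + U)))
(K(1) - 100)*N(5) = (1/(3*(12 + 1)) - 100)*72 = ((⅓)/13 - 100)*72 = ((⅓)*(1/13) - 100)*72 = (1/39 - 100)*72 = -3899/39*72 = -93576/13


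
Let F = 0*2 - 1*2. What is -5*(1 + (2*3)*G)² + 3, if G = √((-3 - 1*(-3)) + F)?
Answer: 358 - 60*I*√2 ≈ 358.0 - 84.853*I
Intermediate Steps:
F = -2 (F = 0 - 2 = -2)
G = I*√2 (G = √((-3 - 1*(-3)) - 2) = √((-3 + 3) - 2) = √(0 - 2) = √(-2) = I*√2 ≈ 1.4142*I)
-5*(1 + (2*3)*G)² + 3 = -5*(1 + (2*3)*(I*√2))² + 3 = -5*(1 + 6*(I*√2))² + 3 = -5*(1 + 6*I*√2)² + 3 = 3 - 5*(1 + 6*I*√2)²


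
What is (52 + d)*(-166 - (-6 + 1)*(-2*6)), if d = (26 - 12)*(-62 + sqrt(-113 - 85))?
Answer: 184416 - 9492*I*sqrt(22) ≈ 1.8442e+5 - 44521.0*I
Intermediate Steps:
d = -868 + 42*I*sqrt(22) (d = 14*(-62 + sqrt(-198)) = 14*(-62 + 3*I*sqrt(22)) = -868 + 42*I*sqrt(22) ≈ -868.0 + 197.0*I)
(52 + d)*(-166 - (-6 + 1)*(-2*6)) = (52 + (-868 + 42*I*sqrt(22)))*(-166 - (-6 + 1)*(-2*6)) = (-816 + 42*I*sqrt(22))*(-166 - (-5)*(-12)) = (-816 + 42*I*sqrt(22))*(-166 - 1*60) = (-816 + 42*I*sqrt(22))*(-166 - 60) = (-816 + 42*I*sqrt(22))*(-226) = 184416 - 9492*I*sqrt(22)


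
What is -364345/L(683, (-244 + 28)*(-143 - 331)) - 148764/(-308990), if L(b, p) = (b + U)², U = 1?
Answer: -1953583253/6571037520 ≈ -0.29730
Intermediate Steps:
L(b, p) = (1 + b)² (L(b, p) = (b + 1)² = (1 + b)²)
-364345/L(683, (-244 + 28)*(-143 - 331)) - 148764/(-308990) = -364345/(1 + 683)² - 148764/(-308990) = -364345/(684²) - 148764*(-1/308990) = -364345/467856 + 6762/14045 = -1953583253/6571037520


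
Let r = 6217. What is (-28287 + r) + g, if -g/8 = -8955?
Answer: 49570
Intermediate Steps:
g = 71640 (g = -8*(-8955) = 71640)
(-28287 + r) + g = (-28287 + 6217) + 71640 = -22070 + 71640 = 49570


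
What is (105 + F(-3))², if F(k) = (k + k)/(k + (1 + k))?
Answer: 281961/25 ≈ 11278.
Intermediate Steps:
F(k) = 2*k/(1 + 2*k) (F(k) = (2*k)/(1 + 2*k) = 2*k/(1 + 2*k))
(105 + F(-3))² = (105 + 2*(-3)/(1 + 2*(-3)))² = (105 + 2*(-3)/(1 - 6))² = (105 + 2*(-3)/(-5))² = (105 + 2*(-3)*(-⅕))² = (105 + 6/5)² = (531/5)² = 281961/25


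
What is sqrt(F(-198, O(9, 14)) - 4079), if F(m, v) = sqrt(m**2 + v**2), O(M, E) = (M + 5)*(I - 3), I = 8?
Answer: sqrt(-4079 + 2*sqrt(11026)) ≈ 62.201*I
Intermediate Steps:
O(M, E) = 25 + 5*M (O(M, E) = (M + 5)*(8 - 3) = (5 + M)*5 = 25 + 5*M)
sqrt(F(-198, O(9, 14)) - 4079) = sqrt(sqrt((-198)**2 + (25 + 5*9)**2) - 4079) = sqrt(sqrt(39204 + (25 + 45)**2) - 4079) = sqrt(sqrt(39204 + 70**2) - 4079) = sqrt(sqrt(39204 + 4900) - 4079) = sqrt(sqrt(44104) - 4079) = sqrt(2*sqrt(11026) - 4079) = sqrt(-4079 + 2*sqrt(11026))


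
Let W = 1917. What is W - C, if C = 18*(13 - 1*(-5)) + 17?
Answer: 1576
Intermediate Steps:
C = 341 (C = 18*(13 + 5) + 17 = 18*18 + 17 = 324 + 17 = 341)
W - C = 1917 - 1*341 = 1917 - 341 = 1576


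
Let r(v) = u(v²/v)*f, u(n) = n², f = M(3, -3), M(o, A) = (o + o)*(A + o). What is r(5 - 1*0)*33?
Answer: 0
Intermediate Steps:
M(o, A) = 2*o*(A + o) (M(o, A) = (2*o)*(A + o) = 2*o*(A + o))
f = 0 (f = 2*3*(-3 + 3) = 2*3*0 = 0)
r(v) = 0 (r(v) = (v²/v)²*0 = v²*0 = 0)
r(5 - 1*0)*33 = 0*33 = 0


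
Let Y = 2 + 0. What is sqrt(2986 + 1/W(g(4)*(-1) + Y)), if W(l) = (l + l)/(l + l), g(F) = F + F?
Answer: sqrt(2987) ≈ 54.653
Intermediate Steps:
Y = 2
g(F) = 2*F
W(l) = 1 (W(l) = (2*l)/((2*l)) = (2*l)*(1/(2*l)) = 1)
sqrt(2986 + 1/W(g(4)*(-1) + Y)) = sqrt(2986 + 1/1) = sqrt(2986 + 1) = sqrt(2987)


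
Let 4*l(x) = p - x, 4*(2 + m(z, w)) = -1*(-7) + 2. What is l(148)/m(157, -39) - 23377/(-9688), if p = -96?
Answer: -2340495/9688 ≈ -241.59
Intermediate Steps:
m(z, w) = ¼ (m(z, w) = -2 + (-1*(-7) + 2)/4 = -2 + (7 + 2)/4 = -2 + (¼)*9 = -2 + 9/4 = ¼)
l(x) = -24 - x/4 (l(x) = (-96 - x)/4 = -24 - x/4)
l(148)/m(157, -39) - 23377/(-9688) = (-24 - ¼*148)/(¼) - 23377/(-9688) = (-24 - 37)*4 - 23377*(-1/9688) = -61*4 + 23377/9688 = -244 + 23377/9688 = -2340495/9688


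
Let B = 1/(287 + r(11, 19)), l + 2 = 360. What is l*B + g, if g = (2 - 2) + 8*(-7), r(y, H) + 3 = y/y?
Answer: -15602/285 ≈ -54.744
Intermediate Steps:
l = 358 (l = -2 + 360 = 358)
r(y, H) = -2 (r(y, H) = -3 + y/y = -3 + 1 = -2)
B = 1/285 (B = 1/(287 - 2) = 1/285 ≈ 0.0035088)
g = -56 (g = 0 - 56 = -56)
l*B + g = 358*(1/285) - 56 = 358/285 - 56 = -15602/285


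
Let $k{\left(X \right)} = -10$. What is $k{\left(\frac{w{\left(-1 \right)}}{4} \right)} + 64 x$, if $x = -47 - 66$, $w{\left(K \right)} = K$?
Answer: $-7242$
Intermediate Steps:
$x = -113$
$k{\left(\frac{w{\left(-1 \right)}}{4} \right)} + 64 x = -10 + 64 \left(-113\right) = -10 - 7232 = -7242$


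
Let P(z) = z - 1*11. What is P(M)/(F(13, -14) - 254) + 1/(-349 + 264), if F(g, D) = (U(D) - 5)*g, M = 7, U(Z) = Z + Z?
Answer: -343/58055 ≈ -0.0059082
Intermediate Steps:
U(Z) = 2*Z
F(g, D) = g*(-5 + 2*D) (F(g, D) = (2*D - 5)*g = (-5 + 2*D)*g = g*(-5 + 2*D))
P(z) = -11 + z (P(z) = z - 11 = -11 + z)
P(M)/(F(13, -14) - 254) + 1/(-349 + 264) = (-11 + 7)/(13*(-5 + 2*(-14)) - 254) + 1/(-349 + 264) = -4/(13*(-5 - 28) - 254) + 1/(-85) = -4/(13*(-33) - 254) - 1/85 = -4/(-429 - 254) - 1/85 = -4/(-683) - 1/85 = -4*(-1/683) - 1/85 = 4/683 - 1/85 = -343/58055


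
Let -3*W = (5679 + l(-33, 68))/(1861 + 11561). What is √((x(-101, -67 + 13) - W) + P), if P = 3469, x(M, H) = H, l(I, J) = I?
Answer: √153809449266/6711 ≈ 58.439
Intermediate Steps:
W = -941/6711 (W = -(5679 - 33)/(3*(1861 + 11561)) = -1882/13422 = -⅓*941/2237 = -941/6711 ≈ -0.14022)
√((x(-101, -67 + 13) - W) + P) = √(((-67 + 13) - 1*(-941/6711)) + 3469) = √((-54 + 941/6711) + 3469) = √(-361453/6711 + 3469) = √(22919006/6711) = √153809449266/6711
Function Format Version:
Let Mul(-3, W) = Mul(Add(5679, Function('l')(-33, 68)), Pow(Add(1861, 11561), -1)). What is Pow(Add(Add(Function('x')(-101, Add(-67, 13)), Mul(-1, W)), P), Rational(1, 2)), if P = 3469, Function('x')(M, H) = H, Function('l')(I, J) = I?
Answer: Mul(Rational(1, 6711), Pow(153809449266, Rational(1, 2))) ≈ 58.439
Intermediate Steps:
W = Rational(-941, 6711) (W = Mul(Rational(-1, 3), Mul(Add(5679, -33), Pow(Add(1861, 11561), -1))) = Mul(Rational(-1, 3), Mul(5646, Pow(13422, -1))) = Mul(Rational(-1, 3), Mul(5646, Rational(1, 13422))) = Mul(Rational(-1, 3), Rational(941, 2237)) = Rational(-941, 6711) ≈ -0.14022)
Pow(Add(Add(Function('x')(-101, Add(-67, 13)), Mul(-1, W)), P), Rational(1, 2)) = Pow(Add(Add(Add(-67, 13), Mul(-1, Rational(-941, 6711))), 3469), Rational(1, 2)) = Pow(Add(Add(-54, Rational(941, 6711)), 3469), Rational(1, 2)) = Pow(Add(Rational(-361453, 6711), 3469), Rational(1, 2)) = Pow(Rational(22919006, 6711), Rational(1, 2)) = Mul(Rational(1, 6711), Pow(153809449266, Rational(1, 2)))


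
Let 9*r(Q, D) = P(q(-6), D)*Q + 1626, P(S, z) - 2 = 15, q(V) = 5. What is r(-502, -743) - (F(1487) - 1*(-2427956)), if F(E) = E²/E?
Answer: -21871895/9 ≈ -2.4302e+6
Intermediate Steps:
P(S, z) = 17 (P(S, z) = 2 + 15 = 17)
F(E) = E
r(Q, D) = 542/3 + 17*Q/9 (r(Q, D) = (17*Q + 1626)/9 = (1626 + 17*Q)/9 = 542/3 + 17*Q/9)
r(-502, -743) - (F(1487) - 1*(-2427956)) = (542/3 + (17/9)*(-502)) - (1487 - 1*(-2427956)) = (542/3 - 8534/9) - (1487 + 2427956) = -6908/9 - 1*2429443 = -6908/9 - 2429443 = -21871895/9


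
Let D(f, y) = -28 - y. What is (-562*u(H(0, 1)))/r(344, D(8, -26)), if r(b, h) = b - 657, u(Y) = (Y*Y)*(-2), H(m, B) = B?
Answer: -1124/313 ≈ -3.5911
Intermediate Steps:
u(Y) = -2*Y² (u(Y) = Y²*(-2) = -2*Y²)
r(b, h) = -657 + b
(-562*u(H(0, 1)))/r(344, D(8, -26)) = (-(-1124)*1²)/(-657 + 344) = -(-1124)/(-313) = -562*(-2)*(-1/313) = 1124*(-1/313) = -1124/313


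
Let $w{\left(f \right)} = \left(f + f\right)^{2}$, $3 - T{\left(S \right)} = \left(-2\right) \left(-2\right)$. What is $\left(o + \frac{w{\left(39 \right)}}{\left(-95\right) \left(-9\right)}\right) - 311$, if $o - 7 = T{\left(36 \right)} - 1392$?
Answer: $- \frac{160539}{95} \approx -1689.9$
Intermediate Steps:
$T{\left(S \right)} = -1$ ($T{\left(S \right)} = 3 - \left(-2\right) \left(-2\right) = 3 - 4 = -1$)
$w{\left(f \right)} = 4 f^{2}$ ($w{\left(f \right)} = \left(2 f\right)^{2} = 4 f^{2}$)
$o = -1386$ ($o = 7 - 1393 = -1386$)
$\left(o + \frac{w{\left(39 \right)}}{\left(-95\right) \left(-9\right)}\right) - 311 = \left(-1386 + \frac{4 \cdot 39^{2}}{\left(-95\right) \left(-9\right)}\right) - 311 = \left(-1386 + \frac{4 \cdot 1521}{855}\right) - 311 = \left(-1386 + 6084 \cdot \frac{1}{855}\right) - 311 = \left(-1386 + \frac{676}{95}\right) - 311 = - \frac{130994}{95} - 311 = - \frac{160539}{95}$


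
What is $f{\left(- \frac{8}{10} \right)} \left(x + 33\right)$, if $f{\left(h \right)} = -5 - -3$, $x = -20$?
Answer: $-26$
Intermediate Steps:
$f{\left(h \right)} = -2$ ($f{\left(h \right)} = -5 + 3 = -2$)
$f{\left(- \frac{8}{10} \right)} \left(x + 33\right) = - 2 \left(-20 + 33\right) = \left(-2\right) 13 = -26$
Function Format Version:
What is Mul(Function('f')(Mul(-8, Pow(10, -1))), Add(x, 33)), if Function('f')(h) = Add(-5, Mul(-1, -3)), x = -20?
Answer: -26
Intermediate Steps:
Function('f')(h) = -2 (Function('f')(h) = Add(-5, 3) = -2)
Mul(Function('f')(Mul(-8, Pow(10, -1))), Add(x, 33)) = Mul(-2, Add(-20, 33)) = Mul(-2, 13) = -26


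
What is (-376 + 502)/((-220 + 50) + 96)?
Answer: -63/37 ≈ -1.7027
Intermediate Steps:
(-376 + 502)/((-220 + 50) + 96) = 126/(-170 + 96) = 126/(-74) = 126*(-1/74) = -63/37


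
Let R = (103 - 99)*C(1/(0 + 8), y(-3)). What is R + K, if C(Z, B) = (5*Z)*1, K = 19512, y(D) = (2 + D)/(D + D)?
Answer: 39029/2 ≈ 19515.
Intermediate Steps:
y(D) = (2 + D)/(2*D) (y(D) = (2 + D)/((2*D)) = (2 + D)*(1/(2*D)) = (2 + D)/(2*D))
C(Z, B) = 5*Z
R = 5/2 (R = (103 - 99)*(5/(0 + 8)) = 4*(5/8) = 5/2 ≈ 2.5000)
R + K = 5/2 + 19512 = 39029/2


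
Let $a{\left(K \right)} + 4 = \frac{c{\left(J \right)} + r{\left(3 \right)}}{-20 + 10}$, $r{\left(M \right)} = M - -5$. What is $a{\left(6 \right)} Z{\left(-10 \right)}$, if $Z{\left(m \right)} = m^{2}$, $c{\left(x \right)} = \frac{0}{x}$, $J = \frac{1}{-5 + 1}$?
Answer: $-480$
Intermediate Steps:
$r{\left(M \right)} = 5 + M$ ($r{\left(M \right)} = M + 5 = 5 + M$)
$J = - \frac{1}{4}$ ($J = \frac{1}{-4} = - \frac{1}{4} \approx -0.25$)
$c{\left(x \right)} = 0$
$a{\left(K \right)} = - \frac{24}{5}$ ($a{\left(K \right)} = -4 + \frac{0 + \left(5 + 3\right)}{-20 + 10} = -4 + \frac{0 + 8}{-10} = -4 + 8 \left(- \frac{1}{10}\right) = -4 - \frac{4}{5} = - \frac{24}{5}$)
$a{\left(6 \right)} Z{\left(-10 \right)} = - \frac{24 \left(-10\right)^{2}}{5} = \left(- \frac{24}{5}\right) 100 = -480$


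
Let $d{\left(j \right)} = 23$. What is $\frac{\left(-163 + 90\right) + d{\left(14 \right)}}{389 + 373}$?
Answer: $- \frac{25}{381} \approx -0.065617$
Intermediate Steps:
$\frac{\left(-163 + 90\right) + d{\left(14 \right)}}{389 + 373} = \frac{\left(-163 + 90\right) + 23}{389 + 373} = \frac{-73 + 23}{762} = \left(-50\right) \frac{1}{762} = - \frac{25}{381}$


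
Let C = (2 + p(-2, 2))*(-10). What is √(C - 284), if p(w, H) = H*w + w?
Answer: 2*I*√61 ≈ 15.62*I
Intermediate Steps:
p(w, H) = w + H*w
C = 40 (C = (2 - 2*(1 + 2))*(-10) = (2 - 2*3)*(-10) = (2 - 6)*(-10) = -4*(-10) = 40)
√(C - 284) = √(40 - 284) = √(-244) = 2*I*√61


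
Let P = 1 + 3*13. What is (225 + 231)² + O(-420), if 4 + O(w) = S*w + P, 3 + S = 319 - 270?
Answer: 188652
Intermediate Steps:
P = 40 (P = 1 + 39 = 40)
S = 46 (S = -3 + (319 - 270) = -3 + 49 = 46)
O(w) = 36 + 46*w (O(w) = -4 + (46*w + 40) = -4 + (40 + 46*w) = 36 + 46*w)
(225 + 231)² + O(-420) = (225 + 231)² + (36 + 46*(-420)) = 456² + (36 - 19320) = 207936 - 19284 = 188652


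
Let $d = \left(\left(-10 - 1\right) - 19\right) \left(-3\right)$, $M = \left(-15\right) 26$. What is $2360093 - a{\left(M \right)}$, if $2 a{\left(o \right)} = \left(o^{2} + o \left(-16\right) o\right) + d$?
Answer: $3500798$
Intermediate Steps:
$M = -390$
$d = 90$ ($d = \left(\left(-10 - 1\right) - 19\right) \left(-3\right) = \left(-11 - 19\right) \left(-3\right) = \left(-30\right) \left(-3\right) = 90$)
$a{\left(o \right)} = 45 - \frac{15 o^{2}}{2}$ ($a{\left(o \right)} = \frac{\left(o^{2} + o \left(-16\right) o\right) + 90}{2} = \frac{\left(o^{2} + - 16 o o\right) + 90}{2} = \frac{\left(o^{2} - 16 o^{2}\right) + 90}{2} = \frac{- 15 o^{2} + 90}{2} = \frac{90 - 15 o^{2}}{2} = 45 - \frac{15 o^{2}}{2}$)
$2360093 - a{\left(M \right)} = 2360093 - \left(45 - \frac{15 \left(-390\right)^{2}}{2}\right) = 2360093 - \left(45 - 1140750\right) = 2360093 - -1140705 = 2360093 + 1140705 = 3500798$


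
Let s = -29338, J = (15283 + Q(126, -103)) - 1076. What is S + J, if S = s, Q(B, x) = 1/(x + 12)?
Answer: -1376922/91 ≈ -15131.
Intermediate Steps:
Q(B, x) = 1/(12 + x)
J = 1292836/91 (J = (15283 + 1/(12 - 103)) - 1076 = (15283 + 1/(-91)) - 1076 = (15283 - 1/91) - 1076 = 1390752/91 - 1076 = 1292836/91 ≈ 14207.)
S = -29338
S + J = -29338 + 1292836/91 = -1376922/91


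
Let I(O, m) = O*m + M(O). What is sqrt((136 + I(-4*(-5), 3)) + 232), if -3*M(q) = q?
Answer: 4*sqrt(237)/3 ≈ 20.526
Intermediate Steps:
M(q) = -q/3
I(O, m) = -O/3 + O*m (I(O, m) = O*m - O/3 = -O/3 + O*m)
sqrt((136 + I(-4*(-5), 3)) + 232) = sqrt((136 + (-4*(-5))*(-1/3 + 3)) + 232) = sqrt((136 + 20*(8/3)) + 232) = sqrt((136 + 160/3) + 232) = sqrt(568/3 + 232) = sqrt(1264/3) = 4*sqrt(237)/3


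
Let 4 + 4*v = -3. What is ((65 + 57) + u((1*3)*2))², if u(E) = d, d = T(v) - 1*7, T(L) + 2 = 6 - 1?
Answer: 13924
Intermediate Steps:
v = -7/4 (v = -1 + (¼)*(-3) = -1 - ¾ = -7/4 ≈ -1.7500)
T(L) = 3 (T(L) = -2 + (6 - 1) = -2 + 5 = 3)
d = -4 (d = 3 - 1*7 = 3 - 7 = -4)
u(E) = -4
((65 + 57) + u((1*3)*2))² = ((65 + 57) - 4)² = (122 - 4)² = 118² = 13924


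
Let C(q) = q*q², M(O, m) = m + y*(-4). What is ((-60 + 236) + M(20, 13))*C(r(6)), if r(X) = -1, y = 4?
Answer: -173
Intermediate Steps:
M(O, m) = -16 + m (M(O, m) = m + 4*(-4) = m - 16 = -16 + m)
C(q) = q³
((-60 + 236) + M(20, 13))*C(r(6)) = ((-60 + 236) + (-16 + 13))*(-1)³ = (176 - 3)*(-1) = 173*(-1) = -173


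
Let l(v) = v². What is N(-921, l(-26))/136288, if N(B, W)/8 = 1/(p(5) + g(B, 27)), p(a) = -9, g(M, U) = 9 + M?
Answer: -1/15690156 ≈ -6.3734e-8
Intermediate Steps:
N(B, W) = 8/B (N(B, W) = 8/(-9 + (9 + B)) = 8/B)
N(-921, l(-26))/136288 = (8/(-921))/136288 = (8*(-1/921))*(1/136288) = -8/921*1/136288 = -1/15690156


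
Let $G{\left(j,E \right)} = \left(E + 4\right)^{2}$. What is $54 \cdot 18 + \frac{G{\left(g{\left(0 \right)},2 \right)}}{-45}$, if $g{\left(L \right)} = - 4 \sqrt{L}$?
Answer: $\frac{4856}{5} \approx 971.2$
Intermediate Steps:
$G{\left(j,E \right)} = \left(4 + E\right)^{2}$
$54 \cdot 18 + \frac{G{\left(g{\left(0 \right)},2 \right)}}{-45} = 54 \cdot 18 + \frac{\left(4 + 2\right)^{2}}{-45} = 972 + 6^{2} \left(- \frac{1}{45}\right) = 972 + 36 \left(- \frac{1}{45}\right) = 972 - \frac{4}{5} = \frac{4856}{5}$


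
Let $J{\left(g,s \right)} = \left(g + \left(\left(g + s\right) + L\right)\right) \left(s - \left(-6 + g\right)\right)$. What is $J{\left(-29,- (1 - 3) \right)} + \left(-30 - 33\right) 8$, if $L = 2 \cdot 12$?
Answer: $-1688$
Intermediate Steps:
$L = 24$
$J{\left(g,s \right)} = \left(6 + s - g\right) \left(24 + s + 2 g\right)$ ($J{\left(g,s \right)} = \left(g + \left(\left(g + s\right) + 24\right)\right) \left(s - \left(-6 + g\right)\right) = \left(g + \left(24 + g + s\right)\right) \left(6 + s - g\right) = \left(24 + s + 2 g\right) \left(6 + s - g\right) = \left(6 + s - g\right) \left(24 + s + 2 g\right)$)
$J{\left(-29,- (1 - 3) \right)} + \left(-30 - 33\right) 8 = \left(144 + \left(- (1 - 3)\right)^{2} - -348 - 2 \left(-29\right)^{2} + 30 \left(- (1 - 3)\right) - 29 \left(- (1 - 3)\right)\right) + \left(-30 - 33\right) 8 = \left(144 + \left(\left(-1\right) \left(-2\right)\right)^{2} + 348 - 1682 + 30 \left(\left(-1\right) \left(-2\right)\right) - 29 \left(\left(-1\right) \left(-2\right)\right)\right) - 504 = \left(144 + 2^{2} + 348 - 1682 + 30 \cdot 2 - 58\right) - 504 = \left(144 + 4 + 348 - 1682 + 60 - 58\right) - 504 = -1184 - 504 = -1688$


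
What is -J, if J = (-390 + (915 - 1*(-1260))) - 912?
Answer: -873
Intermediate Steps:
J = 873 (J = (-390 + (915 + 1260)) - 912 = (-390 + 2175) - 912 = 1785 - 912 = 873)
-J = -1*873 = -873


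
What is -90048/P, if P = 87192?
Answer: -536/519 ≈ -1.0328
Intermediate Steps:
-90048/P = -90048/87192 = -90048*1/87192 = -536/519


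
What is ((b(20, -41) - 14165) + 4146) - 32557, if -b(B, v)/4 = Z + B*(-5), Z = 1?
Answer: -42180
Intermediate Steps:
b(B, v) = -4 + 20*B (b(B, v) = -4*(1 + B*(-5)) = -4*(1 - 5*B) = -4 + 20*B)
((b(20, -41) - 14165) + 4146) - 32557 = (((-4 + 20*20) - 14165) + 4146) - 32557 = (((-4 + 400) - 14165) + 4146) - 32557 = ((396 - 14165) + 4146) - 32557 = (-13769 + 4146) - 32557 = -9623 - 32557 = -42180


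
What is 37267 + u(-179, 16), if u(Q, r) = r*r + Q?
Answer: 37344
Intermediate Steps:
u(Q, r) = Q + r**2 (u(Q, r) = r**2 + Q = Q + r**2)
37267 + u(-179, 16) = 37267 + (-179 + 16**2) = 37267 + (-179 + 256) = 37267 + 77 = 37344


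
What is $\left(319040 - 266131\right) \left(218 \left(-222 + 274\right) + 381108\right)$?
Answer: $20763819596$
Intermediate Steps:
$\left(319040 - 266131\right) \left(218 \left(-222 + 274\right) + 381108\right) = 52909 \left(218 \cdot 52 + 381108\right) = 52909 \left(11336 + 381108\right) = 52909 \cdot 392444 = 20763819596$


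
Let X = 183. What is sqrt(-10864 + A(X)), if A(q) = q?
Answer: I*sqrt(10681) ≈ 103.35*I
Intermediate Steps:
sqrt(-10864 + A(X)) = sqrt(-10864 + 183) = sqrt(-10681) = I*sqrt(10681)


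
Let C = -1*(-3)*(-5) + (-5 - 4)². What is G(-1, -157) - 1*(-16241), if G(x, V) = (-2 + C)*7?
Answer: 16689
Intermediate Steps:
C = 66 (C = 3*(-5) + (-9)² = -15 + 81 = 66)
G(x, V) = 448 (G(x, V) = (-2 + 66)*7 = 64*7 = 448)
G(-1, -157) - 1*(-16241) = 448 - 1*(-16241) = 448 + 16241 = 16689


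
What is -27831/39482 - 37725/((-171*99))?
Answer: 17865043/11726154 ≈ 1.5235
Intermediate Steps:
-27831/39482 - 37725/((-171*99)) = -27831*1/39482 - 37725/(-16929) = -27831/39482 - 37725*(-1/16929) = -27831/39482 + 12575/5643 = 17865043/11726154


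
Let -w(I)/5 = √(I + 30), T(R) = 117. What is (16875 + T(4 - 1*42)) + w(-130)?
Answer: 16992 - 50*I ≈ 16992.0 - 50.0*I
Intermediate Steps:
w(I) = -5*√(30 + I) (w(I) = -5*√(I + 30) = -5*√(30 + I))
(16875 + T(4 - 1*42)) + w(-130) = (16875 + 117) - 5*√(30 - 130) = 16992 - 50*I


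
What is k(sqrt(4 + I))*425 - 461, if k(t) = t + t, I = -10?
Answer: -461 + 850*I*sqrt(6) ≈ -461.0 + 2082.1*I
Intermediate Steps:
k(t) = 2*t
k(sqrt(4 + I))*425 - 461 = (2*sqrt(4 - 10))*425 - 461 = (2*sqrt(-6))*425 - 461 = (2*(I*sqrt(6)))*425 - 461 = (2*I*sqrt(6))*425 - 461 = 850*I*sqrt(6) - 461 = -461 + 850*I*sqrt(6)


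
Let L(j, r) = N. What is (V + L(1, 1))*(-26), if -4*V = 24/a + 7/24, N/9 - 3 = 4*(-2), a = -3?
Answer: 53755/48 ≈ 1119.9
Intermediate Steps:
N = -45 (N = 27 + 9*(4*(-2)) = 27 + 9*(-8) = 27 - 72 = -45)
L(j, r) = -45
V = 185/96 (V = -(24/(-3) + 7/24)/4 = -(24*(-⅓) + 7*(1/24))/4 = -(-8 + 7/24)/4 = -¼*(-185/24) = 185/96 ≈ 1.9271)
(V + L(1, 1))*(-26) = (185/96 - 45)*(-26) = -4135/96*(-26) = 53755/48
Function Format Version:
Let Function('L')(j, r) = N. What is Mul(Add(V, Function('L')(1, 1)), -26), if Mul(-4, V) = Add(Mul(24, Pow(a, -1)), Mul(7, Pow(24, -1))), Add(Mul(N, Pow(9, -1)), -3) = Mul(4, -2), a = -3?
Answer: Rational(53755, 48) ≈ 1119.9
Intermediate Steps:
N = -45 (N = Add(27, Mul(9, Mul(4, -2))) = Add(27, Mul(9, -8)) = Add(27, -72) = -45)
Function('L')(j, r) = -45
V = Rational(185, 96) (V = Mul(Rational(-1, 4), Add(Mul(24, Pow(-3, -1)), Mul(7, Pow(24, -1)))) = Mul(Rational(-1, 4), Add(Mul(24, Rational(-1, 3)), Mul(7, Rational(1, 24)))) = Mul(Rational(-1, 4), Add(-8, Rational(7, 24))) = Mul(Rational(-1, 4), Rational(-185, 24)) = Rational(185, 96) ≈ 1.9271)
Mul(Add(V, Function('L')(1, 1)), -26) = Mul(Add(Rational(185, 96), -45), -26) = Mul(Rational(-4135, 96), -26) = Rational(53755, 48)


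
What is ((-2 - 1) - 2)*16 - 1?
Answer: -81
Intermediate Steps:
((-2 - 1) - 2)*16 - 1 = (-3 - 2)*16 - 1 = -5*16 - 1 = -80 - 1 = -81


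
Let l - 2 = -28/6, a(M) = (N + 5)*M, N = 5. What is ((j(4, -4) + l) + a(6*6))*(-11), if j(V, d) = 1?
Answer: -11825/3 ≈ -3941.7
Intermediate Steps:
a(M) = 10*M (a(M) = (5 + 5)*M = 10*M)
l = -8/3 (l = 2 - 28/6 = 2 - 4*7/6 = 2 - 14/3 = -8/3 ≈ -2.6667)
((j(4, -4) + l) + a(6*6))*(-11) = ((1 - 8/3) + 10*(6*6))*(-11) = (-5/3 + 10*36)*(-11) = (-5/3 + 360)*(-11) = (1075/3)*(-11) = -11825/3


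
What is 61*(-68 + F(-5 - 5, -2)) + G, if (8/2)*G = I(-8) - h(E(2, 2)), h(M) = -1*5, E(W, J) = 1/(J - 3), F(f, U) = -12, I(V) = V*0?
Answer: -19515/4 ≈ -4878.8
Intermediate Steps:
I(V) = 0
E(W, J) = 1/(-3 + J)
h(M) = -5
G = 5/4 (G = (0 - 1*(-5))/4 = (0 + 5)/4 = (¼)*5 = 5/4 ≈ 1.2500)
61*(-68 + F(-5 - 5, -2)) + G = 61*(-68 - 12) + 5/4 = 61*(-80) + 5/4 = -4880 + 5/4 = -19515/4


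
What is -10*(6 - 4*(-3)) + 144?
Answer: -36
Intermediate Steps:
-10*(6 - 4*(-3)) + 144 = -10*(6 + 12) + 144 = -10*18 + 144 = -180 + 144 = -36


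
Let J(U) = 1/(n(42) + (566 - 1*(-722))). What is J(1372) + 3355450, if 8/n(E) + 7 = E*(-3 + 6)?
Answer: 514323376119/153280 ≈ 3.3554e+6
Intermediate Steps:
n(E) = 8/(-7 + 3*E) (n(E) = 8/(-7 + E*(-3 + 6)) = 8/(-7 + E*3) = 8/(-7 + 3*E))
J(U) = 119/153280 (J(U) = 1/(8/(-7 + 3*42) + (566 - 1*(-722))) = 1/(8/(-7 + 126) + (566 + 722)) = 1/(8/119 + 1288) = 1/(153280/119) = 119/153280)
J(1372) + 3355450 = 119/153280 + 3355450 = 514323376119/153280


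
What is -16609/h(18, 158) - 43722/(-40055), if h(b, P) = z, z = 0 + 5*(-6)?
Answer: 133317031/240330 ≈ 554.72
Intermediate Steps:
z = -30 (z = 0 - 30 = -30)
h(b, P) = -30
-16609/h(18, 158) - 43722/(-40055) = -16609/(-30) - 43722/(-40055) = -16609*(-1/30) - 43722*(-1/40055) = 16609/30 + 43722/40055 = 133317031/240330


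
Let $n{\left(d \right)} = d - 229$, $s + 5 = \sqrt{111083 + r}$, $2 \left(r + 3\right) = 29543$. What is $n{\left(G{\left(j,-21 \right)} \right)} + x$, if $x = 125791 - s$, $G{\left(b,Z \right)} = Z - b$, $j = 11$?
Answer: $125535 - \frac{3 \sqrt{55934}}{2} \approx 1.2518 \cdot 10^{5}$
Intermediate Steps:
$r = \frac{29537}{2}$ ($r = -3 + \frac{1}{2} \cdot 29543 = -3 + \frac{29543}{2} = \frac{29537}{2} \approx 14769.0$)
$s = -5 + \frac{3 \sqrt{55934}}{2}$ ($s = -5 + \sqrt{111083 + \frac{29537}{2}} = -5 + \sqrt{\frac{251703}{2}} = -5 + \frac{3 \sqrt{55934}}{2} \approx 349.76$)
$n{\left(d \right)} = -229 + d$
$x = 125796 - \frac{3 \sqrt{55934}}{2}$ ($x = 125791 - \left(-5 + \frac{3 \sqrt{55934}}{2}\right) = 125791 + \left(5 - \frac{3 \sqrt{55934}}{2}\right) = 125796 - \frac{3 \sqrt{55934}}{2} \approx 1.2544 \cdot 10^{5}$)
$n{\left(G{\left(j,-21 \right)} \right)} + x = \left(-229 - 32\right) + \left(125796 - \frac{3 \sqrt{55934}}{2}\right) = -261 + \left(125796 - \frac{3 \sqrt{55934}}{2}\right) = 125535 - \frac{3 \sqrt{55934}}{2}$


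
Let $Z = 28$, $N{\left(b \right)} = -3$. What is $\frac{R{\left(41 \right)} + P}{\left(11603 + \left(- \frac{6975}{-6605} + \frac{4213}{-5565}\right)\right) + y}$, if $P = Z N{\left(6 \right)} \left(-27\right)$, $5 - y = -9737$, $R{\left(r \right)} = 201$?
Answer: $\frac{18150520185}{156917083727} \approx 0.11567$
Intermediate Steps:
$y = 9742$ ($y = 5 - -9737 = 5 + 9737 = 9742$)
$P = 2268$ ($P = 28 \left(-3\right) \left(-27\right) = \left(-84\right) \left(-27\right) = 2268$)
$\frac{R{\left(41 \right)} + P}{\left(11603 + \left(- \frac{6975}{-6605} + \frac{4213}{-5565}\right)\right) + y} = \frac{201 + 2268}{\left(11603 + \left(- \frac{6975}{-6605} + \frac{4213}{-5565}\right)\right) + 9742} = \frac{2469}{\left(11603 + \left(\left(-6975\right) \left(- \frac{1}{6605}\right) + 4213 \left(- \frac{1}{5565}\right)\right)\right) + 9742} = \frac{2469}{\left(11603 + \left(\frac{1395}{1321} - \frac{4213}{5565}\right)\right) + 9742} = \frac{2469}{\left(11603 + \frac{2197802}{7351365}\right) + 9742} = \frac{2469}{\frac{85300085897}{7351365} + 9742} = \frac{2469}{\frac{156917083727}{7351365}} = 2469 \cdot \frac{7351365}{156917083727} = \frac{18150520185}{156917083727}$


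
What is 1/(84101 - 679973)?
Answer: -1/595872 ≈ -1.6782e-6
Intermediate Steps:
1/(84101 - 679973) = 1/(-595872) = -1/595872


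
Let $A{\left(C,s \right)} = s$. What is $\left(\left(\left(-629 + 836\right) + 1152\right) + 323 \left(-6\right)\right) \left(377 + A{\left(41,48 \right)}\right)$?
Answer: $-246075$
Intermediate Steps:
$\left(\left(\left(-629 + 836\right) + 1152\right) + 323 \left(-6\right)\right) \left(377 + A{\left(41,48 \right)}\right) = \left(\left(\left(-629 + 836\right) + 1152\right) + 323 \left(-6\right)\right) \left(377 + 48\right) = \left(\left(207 + 1152\right) - 1938\right) 425 = \left(1359 - 1938\right) 425 = \left(-579\right) 425 = -246075$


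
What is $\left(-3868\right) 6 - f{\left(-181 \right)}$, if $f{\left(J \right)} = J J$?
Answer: $-55969$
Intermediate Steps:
$f{\left(J \right)} = J^{2}$
$\left(-3868\right) 6 - f{\left(-181 \right)} = \left(-3868\right) 6 - \left(-181\right)^{2} = -23208 - 32761 = -55969$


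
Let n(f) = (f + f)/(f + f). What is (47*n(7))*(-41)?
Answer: -1927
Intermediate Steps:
n(f) = 1 (n(f) = (2*f)/((2*f)) = (2*f)*(1/(2*f)) = 1)
(47*n(7))*(-41) = (47*1)*(-41) = 47*(-41) = -1927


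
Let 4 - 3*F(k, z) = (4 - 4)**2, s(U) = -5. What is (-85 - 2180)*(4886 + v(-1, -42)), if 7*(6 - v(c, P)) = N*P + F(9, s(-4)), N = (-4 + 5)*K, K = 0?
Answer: -77559640/7 ≈ -1.1080e+7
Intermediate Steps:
F(k, z) = 4/3 (F(k, z) = 4/3 - (4 - 4)**2/3 = 4/3 - 1/3*0**2 = 4/3 - 1/3*0 = 4/3 + 0 = 4/3)
N = 0 (N = (-4 + 5)*0 = 1*0 = 0)
v(c, P) = 122/21 (v(c, P) = 6 - (0*P + 4/3)/7 = 6 - (0 + 4/3)/7 = 6 - 1/7*4/3 = 6 - 4/21 = 122/21)
(-85 - 2180)*(4886 + v(-1, -42)) = (-85 - 2180)*(4886 + 122/21) = -2265*102728/21 = -77559640/7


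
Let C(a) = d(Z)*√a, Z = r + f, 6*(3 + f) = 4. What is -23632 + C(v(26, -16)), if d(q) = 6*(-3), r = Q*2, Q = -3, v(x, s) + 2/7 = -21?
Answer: -23632 - 18*I*√1043/7 ≈ -23632.0 - 83.046*I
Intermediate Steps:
v(x, s) = -149/7 (v(x, s) = -2/7 - 21 = -149/7)
f = -7/3 (f = -3 + (⅙)*4 = -3 + ⅔ = -7/3 ≈ -2.3333)
r = -6 (r = -3*2 = -6)
Z = -25/3 (Z = -6 - 7/3 = -25/3 ≈ -8.3333)
d(q) = -18
C(a) = -18*√a
-23632 + C(v(26, -16)) = -23632 - 18*I*√1043/7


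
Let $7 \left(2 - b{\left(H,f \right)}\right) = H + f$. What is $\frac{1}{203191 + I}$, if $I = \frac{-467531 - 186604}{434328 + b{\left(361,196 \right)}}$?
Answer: $\frac{1013251}{205881957626} \approx 4.9215 \cdot 10^{-6}$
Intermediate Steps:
$b{\left(H,f \right)} = 2 - \frac{H}{7} - \frac{f}{7}$ ($b{\left(H,f \right)} = 2 - \frac{H + f}{7} = 2 - \left(\frac{H}{7} + \frac{f}{7}\right) = 2 - \frac{H}{7} - \frac{f}{7}$)
$I = - \frac{1526315}{1013251}$ ($I = \frac{-467531 - 186604}{434328 - \frac{543}{7}} = - \frac{654135}{434328 - \frac{543}{7}} = - \frac{654135}{\frac{3039753}{7}} = \left(-654135\right) \frac{7}{3039753} = - \frac{1526315}{1013251} \approx -1.5064$)
$\frac{1}{203191 + I} = \frac{1}{203191 - \frac{1526315}{1013251}} = \frac{1}{\frac{205881957626}{1013251}} = \frac{1013251}{205881957626}$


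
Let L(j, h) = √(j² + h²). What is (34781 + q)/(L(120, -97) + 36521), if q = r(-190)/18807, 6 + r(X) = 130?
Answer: 23889349925711/25084017399024 - 654126391*√23809/25084017399024 ≈ 0.94835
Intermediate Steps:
L(j, h) = √(h² + j²)
r(X) = 124 (r(X) = -6 + 130 = 124)
q = 124/18807 ≈ 0.0065933
(34781 + q)/(L(120, -97) + 36521) = (34781 + 124/18807)/(√((-97)² + 120²) + 36521) = 654126391/(18807*(√(9409 + 14400) + 36521)) = 654126391/(18807*(√23809 + 36521)) = 654126391/(18807*(36521 + √23809))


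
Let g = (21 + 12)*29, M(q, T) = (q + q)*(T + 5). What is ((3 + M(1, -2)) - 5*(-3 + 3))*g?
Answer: 8613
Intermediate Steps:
M(q, T) = 2*q*(5 + T) (M(q, T) = (2*q)*(5 + T) = 2*q*(5 + T))
g = 957 (g = 33*29 = 957)
((3 + M(1, -2)) - 5*(-3 + 3))*g = ((3 + 2*1*(5 - 2)) - 5*(-3 + 3))*957 = ((3 + 2*1*3) - 5*0)*957 = ((3 + 6) + 0)*957 = (9 + 0)*957 = 9*957 = 8613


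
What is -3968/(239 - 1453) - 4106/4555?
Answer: 6544778/2764885 ≈ 2.3671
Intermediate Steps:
-3968/(239 - 1453) - 4106/4555 = -3968/(-1214) - 4106*1/4555 = -3968*(-1/1214) - 4106/4555 = 1984/607 - 4106/4555 = 6544778/2764885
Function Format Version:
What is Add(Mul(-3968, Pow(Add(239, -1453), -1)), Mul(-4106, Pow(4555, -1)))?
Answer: Rational(6544778, 2764885) ≈ 2.3671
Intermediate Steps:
Add(Mul(-3968, Pow(Add(239, -1453), -1)), Mul(-4106, Pow(4555, -1))) = Add(Mul(-3968, Pow(-1214, -1)), Mul(-4106, Rational(1, 4555))) = Add(Mul(-3968, Rational(-1, 1214)), Rational(-4106, 4555)) = Add(Rational(1984, 607), Rational(-4106, 4555)) = Rational(6544778, 2764885)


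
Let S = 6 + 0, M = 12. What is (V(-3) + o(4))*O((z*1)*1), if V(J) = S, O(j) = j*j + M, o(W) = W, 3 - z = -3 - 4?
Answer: 1120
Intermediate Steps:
z = 10 (z = 3 - (-3 - 4) = 3 - 1*(-7) = 3 + 7 = 10)
O(j) = 12 + j² (O(j) = j*j + 12 = j² + 12 = 12 + j²)
S = 6
V(J) = 6
(V(-3) + o(4))*O((z*1)*1) = (6 + 4)*(12 + ((10*1)*1)²) = 10*(12 + (10*1)²) = 10*(12 + 10²) = 10*(12 + 100) = 10*112 = 1120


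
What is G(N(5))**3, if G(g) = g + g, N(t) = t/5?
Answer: 8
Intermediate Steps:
N(t) = t/5 (N(t) = t*(1/5) = t/5)
G(g) = 2*g
G(N(5))**3 = (2*((1/5)*5))**3 = (2*1)**3 = 2**3 = 8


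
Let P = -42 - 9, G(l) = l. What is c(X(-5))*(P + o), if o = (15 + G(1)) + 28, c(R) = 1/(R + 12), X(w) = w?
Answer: -1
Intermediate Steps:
P = -51
c(R) = 1/(12 + R)
o = 44 (o = (15 + 1) + 28 = 16 + 28 = 44)
c(X(-5))*(P + o) = (-51 + 44)/(12 - 5) = -7/7 = (⅐)*(-7) = -1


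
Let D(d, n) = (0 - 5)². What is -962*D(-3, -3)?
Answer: -24050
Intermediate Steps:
D(d, n) = 25 (D(d, n) = (-5)² = 25)
-962*D(-3, -3) = -962*25 = -24050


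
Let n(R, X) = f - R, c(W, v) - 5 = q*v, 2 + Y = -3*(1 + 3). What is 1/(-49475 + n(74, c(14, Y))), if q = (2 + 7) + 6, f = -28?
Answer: -1/49577 ≈ -2.0171e-5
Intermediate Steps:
q = 15 (q = 9 + 6 = 15)
Y = -14 (Y = -2 - 3*(1 + 3) = -2 - 3*4 = -2 - 12 = -14)
c(W, v) = 5 + 15*v
n(R, X) = -28 - R
1/(-49475 + n(74, c(14, Y))) = 1/(-49475 + (-28 - 1*74)) = 1/(-49475 + (-28 - 74)) = 1/(-49475 - 102) = 1/(-49577) = -1/49577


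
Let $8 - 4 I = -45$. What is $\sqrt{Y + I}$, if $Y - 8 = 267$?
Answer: $\frac{\sqrt{1153}}{2} \approx 16.978$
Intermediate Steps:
$Y = 275$ ($Y = 8 + 267 = 275$)
$I = \frac{53}{4}$ ($I = 2 - - \frac{45}{4} = 2 + \frac{45}{4} = \frac{53}{4} \approx 13.25$)
$\sqrt{Y + I} = \sqrt{275 + \frac{53}{4}} = \sqrt{\frac{1153}{4}} = \frac{\sqrt{1153}}{2}$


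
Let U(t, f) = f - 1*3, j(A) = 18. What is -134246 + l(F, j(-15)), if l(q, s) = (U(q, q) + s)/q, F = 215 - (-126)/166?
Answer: -2404058215/17908 ≈ -1.3425e+5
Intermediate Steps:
U(t, f) = -3 + f (U(t, f) = f - 3 = -3 + f)
F = 17908/83 (F = 215 - (-126)/166 = 215 - 1*(-63/83) = 215 + 63/83 = 17908/83 ≈ 215.76)
l(q, s) = (-3 + q + s)/q (l(q, s) = ((-3 + q) + s)/q = (-3 + q + s)/q)
-134246 + l(F, j(-15)) = -134246 + (-3 + 17908/83 + 18)/(17908/83) = -134246 + (83/17908)*(19153/83) = -134246 + 19153/17908 = -2404058215/17908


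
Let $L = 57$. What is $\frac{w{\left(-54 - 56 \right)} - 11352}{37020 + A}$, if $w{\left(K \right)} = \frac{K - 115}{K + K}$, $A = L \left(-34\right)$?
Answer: $- \frac{166481}{514536} \approx -0.32356$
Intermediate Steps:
$A = -1938$ ($A = 57 \left(-34\right) = -1938$)
$w{\left(K \right)} = \frac{-115 + K}{2 K}$
$\frac{w{\left(-54 - 56 \right)} - 11352}{37020 + A} = \frac{\frac{-115 - 110}{2 \left(-54 - 56\right)} - 11352}{37020 - 1938} = \frac{\frac{-115 - 110}{2 \left(-110\right)} - 11352}{35082} = \left(\frac{1}{2} \left(- \frac{1}{110}\right) \left(-225\right) - 11352\right) \frac{1}{35082} = \left(\frac{45}{44} - 11352\right) \frac{1}{35082} = \left(- \frac{499443}{44}\right) \frac{1}{35082} = - \frac{166481}{514536}$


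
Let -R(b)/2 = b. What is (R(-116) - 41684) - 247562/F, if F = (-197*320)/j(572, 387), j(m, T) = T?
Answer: -1258663793/31520 ≈ -39932.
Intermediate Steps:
R(b) = -2*b
F = -63040/387 (F = -197*320/387 = -63040*1/387 = -63040/387 ≈ -162.89)
(R(-116) - 41684) - 247562/F = (-2*(-116) - 41684) - 247562/(-63040/387) = (232 - 41684) - 247562*(-387/63040) = -41452 + 47903247/31520 = -1258663793/31520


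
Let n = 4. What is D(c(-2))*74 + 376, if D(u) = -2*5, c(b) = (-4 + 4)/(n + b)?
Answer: -364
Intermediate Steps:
c(b) = 0 (c(b) = (-4 + 4)/(4 + b) = 0/(4 + b) = 0)
D(u) = -10
D(c(-2))*74 + 376 = -10*74 + 376 = -740 + 376 = -364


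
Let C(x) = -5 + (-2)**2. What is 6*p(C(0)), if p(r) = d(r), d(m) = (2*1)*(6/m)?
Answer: -72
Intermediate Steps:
d(m) = 12/m (d(m) = 2*(6/m) = 12/m)
C(x) = -1 (C(x) = -5 + 4 = -1)
p(r) = 12/r
6*p(C(0)) = 6*(12/(-1)) = 6*(12*(-1)) = 6*(-12) = -72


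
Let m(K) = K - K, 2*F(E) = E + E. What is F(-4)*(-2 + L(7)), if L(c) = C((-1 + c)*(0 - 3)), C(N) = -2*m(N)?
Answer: 8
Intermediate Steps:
F(E) = E (F(E) = (E + E)/2 = (2*E)/2 = E)
m(K) = 0
C(N) = 0 (C(N) = -2*0 = 0)
L(c) = 0
F(-4)*(-2 + L(7)) = -4*(-2 + 0) = -4*(-2) = 8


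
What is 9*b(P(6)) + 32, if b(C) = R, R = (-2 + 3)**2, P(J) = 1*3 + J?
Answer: 41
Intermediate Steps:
P(J) = 3 + J
R = 1 (R = 1**2 = 1)
b(C) = 1
9*b(P(6)) + 32 = 9*1 + 32 = 9 + 32 = 41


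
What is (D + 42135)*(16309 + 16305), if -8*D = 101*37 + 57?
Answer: 2717447401/2 ≈ 1.3587e+9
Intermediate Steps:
D = -1897/4 (D = -(101*37 + 57)/8 = -(3737 + 57)/8 = -⅛*3794 = -1897/4 ≈ -474.25)
(D + 42135)*(16309 + 16305) = (-1897/4 + 42135)*(16309 + 16305) = (166643/4)*32614 = 2717447401/2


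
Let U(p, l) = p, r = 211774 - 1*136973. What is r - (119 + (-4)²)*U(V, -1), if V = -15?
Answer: 76826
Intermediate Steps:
r = 74801 (r = 211774 - 136973 = 74801)
r - (119 + (-4)²)*U(V, -1) = 74801 - (119 + (-4)²)*(-15) = 74801 - (119 + 16)*(-15) = 74801 - 135*(-15) = 74801 - 1*(-2025) = 74801 + 2025 = 76826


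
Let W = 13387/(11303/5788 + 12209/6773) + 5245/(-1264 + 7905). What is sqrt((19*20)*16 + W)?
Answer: sqrt(1024443182766199599847063937)/325898023317 ≈ 98.211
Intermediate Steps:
W = 3485961230192503/977694069951 (W = 13387/(11303*(1/5788) + 12209*(1/6773)) + 5245/6641 = 13387/(11303/5788 + 12209/6773) + 5245*(1/6641) = 13387/(147220911/39202124) + 5245/6641 = 13387*(39202124/147220911) + 5245/6641 = 524798833988/147220911 + 5245/6641 = 3485961230192503/977694069951 ≈ 3565.5)
sqrt((19*20)*16 + W) = sqrt((19*20)*16 + 3485961230192503/977694069951) = sqrt(380*16 + 3485961230192503/977694069951) = sqrt(6080 + 3485961230192503/977694069951) = sqrt(9430341175494583/977694069951) = sqrt(1024443182766199599847063937)/325898023317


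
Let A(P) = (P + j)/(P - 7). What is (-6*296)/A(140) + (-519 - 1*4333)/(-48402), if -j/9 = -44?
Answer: -714396184/1621467 ≈ -440.59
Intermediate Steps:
j = 396 (j = -9*(-44) = 396)
A(P) = (396 + P)/(-7 + P) (A(P) = (P + 396)/(P - 7) = (396 + P)/(-7 + P))
(-6*296)/A(140) + (-519 - 1*4333)/(-48402) = (-6*296)/(((396 + 140)/(-7 + 140))) + (-519 - 1*4333)/(-48402) = -1776/(536/133) + (-519 - 4333)*(-1/48402) = -1776/((1/133)*536) - 4852*(-1/48402) = -1776/536/133 + 2426/24201 = -1776*133/536 + 2426/24201 = -29526/67 + 2426/24201 = -714396184/1621467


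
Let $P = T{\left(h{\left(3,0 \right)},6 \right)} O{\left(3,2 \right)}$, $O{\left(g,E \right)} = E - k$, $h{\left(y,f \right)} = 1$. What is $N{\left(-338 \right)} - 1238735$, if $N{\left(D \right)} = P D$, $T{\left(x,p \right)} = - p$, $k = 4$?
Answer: $-1242791$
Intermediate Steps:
$O{\left(g,E \right)} = -4 + E$ ($O{\left(g,E \right)} = E - 4 = -4 + E$)
$P = 12$ ($P = \left(-1\right) 6 \left(-4 + 2\right) = \left(-6\right) \left(-2\right) = 12$)
$N{\left(D \right)} = 12 D$
$N{\left(-338 \right)} - 1238735 = 12 \left(-338\right) - 1238735 = -4056 - 1238735 = -1242791$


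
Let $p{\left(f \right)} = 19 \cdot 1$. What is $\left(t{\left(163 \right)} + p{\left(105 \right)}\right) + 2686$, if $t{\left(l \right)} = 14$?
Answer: $2719$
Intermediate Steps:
$p{\left(f \right)} = 19$
$\left(t{\left(163 \right)} + p{\left(105 \right)}\right) + 2686 = \left(14 + 19\right) + 2686 = 33 + 2686 = 2719$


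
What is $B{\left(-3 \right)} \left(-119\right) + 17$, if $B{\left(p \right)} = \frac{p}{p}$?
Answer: $-102$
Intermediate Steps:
$B{\left(p \right)} = 1$
$B{\left(-3 \right)} \left(-119\right) + 17 = 1 \left(-119\right) + 17 = -119 + 17 = -102$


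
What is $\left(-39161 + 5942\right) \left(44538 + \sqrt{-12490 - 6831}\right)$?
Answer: $-1479507822 - 4617441 i \approx -1.4795 \cdot 10^{9} - 4.6174 \cdot 10^{6} i$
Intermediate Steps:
$\left(-39161 + 5942\right) \left(44538 + \sqrt{-12490 - 6831}\right) = - 33219 \left(44538 + \sqrt{-19321}\right) = - 33219 \left(44538 + 139 i\right) = -1479507822 - 4617441 i$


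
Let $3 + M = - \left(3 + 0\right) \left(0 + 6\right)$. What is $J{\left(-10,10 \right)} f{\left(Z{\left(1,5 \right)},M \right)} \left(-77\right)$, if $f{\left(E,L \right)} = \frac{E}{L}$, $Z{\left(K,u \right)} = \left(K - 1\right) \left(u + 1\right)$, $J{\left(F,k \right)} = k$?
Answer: $0$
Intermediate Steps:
$Z{\left(K,u \right)} = \left(1 + u\right) \left(-1 + K\right)$ ($Z{\left(K,u \right)} = \left(-1 + K\right) \left(1 + u\right) = \left(1 + u\right) \left(-1 + K\right)$)
$M = -21$ ($M = -3 - \left(3 + 0\right) \left(0 + 6\right) = -3 - 3 \cdot 6 = -3 - 18 = -21$)
$J{\left(-10,10 \right)} f{\left(Z{\left(1,5 \right)},M \right)} \left(-77\right) = 10 \frac{-1 + 1 - 5 + 1 \cdot 5}{-21} \left(-77\right) = 10 \left(-1 + 1 - 5 + 5\right) \left(- \frac{1}{21}\right) \left(-77\right) = 10 \cdot 0 \left(- \frac{1}{21}\right) \left(-77\right) = 10 \cdot 0 \left(-77\right) = 0 \left(-77\right) = 0$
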